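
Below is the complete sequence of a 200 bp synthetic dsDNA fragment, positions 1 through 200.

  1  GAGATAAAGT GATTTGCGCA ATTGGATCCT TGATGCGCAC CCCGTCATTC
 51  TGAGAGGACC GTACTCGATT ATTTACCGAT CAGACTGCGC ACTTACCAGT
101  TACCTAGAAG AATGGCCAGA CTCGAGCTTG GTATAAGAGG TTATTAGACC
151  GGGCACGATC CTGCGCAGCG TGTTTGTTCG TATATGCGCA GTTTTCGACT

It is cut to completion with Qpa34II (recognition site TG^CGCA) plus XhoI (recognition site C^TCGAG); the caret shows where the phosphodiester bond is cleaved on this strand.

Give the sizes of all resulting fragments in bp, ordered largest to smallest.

Qpa34II sites (TGCGCA) start at positions 15, 34, 86, 162, 185.
Qpa34II cuts after base 2 of each site, so after positions 16, 35, 87, 163, 186.
The XhoI site (CTCGAG) starts at position 121.
XhoI cuts after the first base of each site, so after position 121.
Combined cut positions: 16, 35, 87, 121, 163, 186.
Linear molecule, 6 cuts → 7 fragments:
  1–16 → 16 bp
  17–35 → 19 bp
  36–87 → 52 bp
  88–121 → 34 bp
  122–163 → 42 bp
  164–186 → 23 bp
  187–200 → 14 bp
Sorted largest to smallest: 52, 42, 34, 23, 19, 16, 14 bp.

52, 42, 34, 23, 19, 16, 14 bp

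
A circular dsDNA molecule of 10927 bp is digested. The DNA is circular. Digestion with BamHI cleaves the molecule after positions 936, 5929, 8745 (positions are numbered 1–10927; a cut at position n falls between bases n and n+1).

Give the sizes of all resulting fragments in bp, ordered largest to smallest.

Circular molecule, 3 cuts → 3 fragments:
  5929 − 936 = 4993 bp
  8745 − 5929 = 2816 bp
  wrap: 10927 − 8745 + 936 = 3118 bp
Sorted largest to smallest: 4993, 3118, 2816 bp.

4993, 3118, 2816 bp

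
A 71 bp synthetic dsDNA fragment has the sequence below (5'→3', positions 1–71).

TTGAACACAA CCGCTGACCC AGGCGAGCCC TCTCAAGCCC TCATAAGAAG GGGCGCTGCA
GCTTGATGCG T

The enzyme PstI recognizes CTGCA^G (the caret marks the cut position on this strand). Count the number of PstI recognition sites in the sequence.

1

CTGCAG occurs starting at position 56.
PstI cuts at 1 site.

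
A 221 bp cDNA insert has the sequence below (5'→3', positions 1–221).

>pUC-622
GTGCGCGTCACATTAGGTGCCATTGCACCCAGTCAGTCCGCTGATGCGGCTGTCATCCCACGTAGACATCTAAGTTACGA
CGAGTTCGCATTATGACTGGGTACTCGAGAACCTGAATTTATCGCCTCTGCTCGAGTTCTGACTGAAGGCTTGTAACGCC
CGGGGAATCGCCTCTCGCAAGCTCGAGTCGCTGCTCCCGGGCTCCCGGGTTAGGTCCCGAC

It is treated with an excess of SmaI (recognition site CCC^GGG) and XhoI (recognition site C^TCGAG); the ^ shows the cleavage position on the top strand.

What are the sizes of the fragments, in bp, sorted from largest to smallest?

SmaI sites (CCCGGG) start at positions 159, 196, 204.
SmaI cuts after base 3 of each site, so after positions 161, 198, 206.
XhoI sites (CTCGAG) start at positions 104, 131, 182.
XhoI cuts after the first base of each site, so after positions 104, 131, 182.
Combined cut positions: 104, 131, 161, 182, 198, 206.
Linear molecule, 6 cuts → 7 fragments:
  1–104 → 104 bp
  105–131 → 27 bp
  132–161 → 30 bp
  162–182 → 21 bp
  183–198 → 16 bp
  199–206 → 8 bp
  207–221 → 15 bp
Sorted largest to smallest: 104, 30, 27, 21, 16, 15, 8 bp.

104, 30, 27, 21, 16, 15, 8 bp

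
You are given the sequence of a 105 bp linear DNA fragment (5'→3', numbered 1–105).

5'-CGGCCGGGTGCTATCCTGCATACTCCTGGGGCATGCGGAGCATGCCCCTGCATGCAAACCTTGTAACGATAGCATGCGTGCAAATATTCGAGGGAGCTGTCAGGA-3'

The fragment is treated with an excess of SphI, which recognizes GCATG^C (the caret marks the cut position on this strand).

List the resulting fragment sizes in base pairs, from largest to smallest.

SphI sites (GCATGC) start at positions 31, 40, 50, 72.
SphI cuts after base 5 of each site (before the last base), so after positions 35, 44, 54, 76.
Linear molecule, 4 cuts → 5 fragments:
  1–35 → 35 bp
  36–44 → 9 bp
  45–54 → 10 bp
  55–76 → 22 bp
  77–105 → 29 bp
Sorted largest to smallest: 35, 29, 22, 10, 9 bp.

35, 29, 22, 10, 9 bp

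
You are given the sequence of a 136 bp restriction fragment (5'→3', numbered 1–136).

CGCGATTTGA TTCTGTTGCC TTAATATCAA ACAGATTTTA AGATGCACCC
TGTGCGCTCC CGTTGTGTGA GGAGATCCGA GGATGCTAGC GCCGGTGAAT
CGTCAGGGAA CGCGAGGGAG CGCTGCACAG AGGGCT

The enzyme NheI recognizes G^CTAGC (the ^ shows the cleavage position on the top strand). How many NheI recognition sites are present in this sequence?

GCTAGC occurs starting at position 85.
NheI cuts at 1 site.

1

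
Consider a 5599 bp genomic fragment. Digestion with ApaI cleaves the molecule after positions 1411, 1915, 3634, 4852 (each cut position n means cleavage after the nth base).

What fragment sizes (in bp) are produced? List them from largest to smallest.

1719, 1411, 1218, 747, 504 bp

Linear molecule, 4 cuts → 5 fragments:
  1411 − 0 = 1411 bp
  1915 − 1411 = 504 bp
  3634 − 1915 = 1719 bp
  4852 − 3634 = 1218 bp
  5599 − 4852 = 747 bp
Sorted largest to smallest: 1719, 1411, 1218, 747, 504 bp.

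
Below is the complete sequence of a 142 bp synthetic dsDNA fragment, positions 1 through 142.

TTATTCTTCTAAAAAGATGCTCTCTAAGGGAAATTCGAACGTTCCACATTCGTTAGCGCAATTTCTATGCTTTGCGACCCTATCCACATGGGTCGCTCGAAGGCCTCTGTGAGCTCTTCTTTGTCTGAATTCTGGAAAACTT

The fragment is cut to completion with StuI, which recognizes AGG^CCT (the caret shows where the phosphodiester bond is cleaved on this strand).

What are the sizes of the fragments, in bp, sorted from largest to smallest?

The StuI site (AGGCCT) starts at position 101.
StuI cuts after base 3 of each site, so after position 103.
Linear molecule, 1 cut → 2 fragments:
  1–103 → 103 bp
  104–142 → 39 bp
Sorted largest to smallest: 103, 39 bp.

103, 39 bp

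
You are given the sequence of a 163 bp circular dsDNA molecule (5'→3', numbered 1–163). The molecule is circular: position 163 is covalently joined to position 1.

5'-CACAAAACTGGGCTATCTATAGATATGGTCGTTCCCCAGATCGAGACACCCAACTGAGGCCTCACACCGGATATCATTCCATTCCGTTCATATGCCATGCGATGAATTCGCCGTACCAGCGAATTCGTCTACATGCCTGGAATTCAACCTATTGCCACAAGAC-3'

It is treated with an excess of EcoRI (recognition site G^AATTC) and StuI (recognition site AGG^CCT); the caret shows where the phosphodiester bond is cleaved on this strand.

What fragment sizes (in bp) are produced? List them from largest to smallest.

EcoRI sites (GAATTC) start at positions 104, 121, 140.
EcoRI cuts after the first base of each site, so after positions 104, 121, 140.
The StuI site (AGGCCT) starts at position 57.
StuI cuts after base 3 of each site, so after position 59.
Combined cut positions: 59, 104, 121, 140.
Circular molecule, 4 cuts → 4 fragments:
  60–104 → 45 bp
  105–121 → 17 bp
  122–140 → 19 bp
  141–163 then 1–59 → 23 + 59 = 82 bp
Sorted largest to smallest: 82, 45, 19, 17 bp.

82, 45, 19, 17 bp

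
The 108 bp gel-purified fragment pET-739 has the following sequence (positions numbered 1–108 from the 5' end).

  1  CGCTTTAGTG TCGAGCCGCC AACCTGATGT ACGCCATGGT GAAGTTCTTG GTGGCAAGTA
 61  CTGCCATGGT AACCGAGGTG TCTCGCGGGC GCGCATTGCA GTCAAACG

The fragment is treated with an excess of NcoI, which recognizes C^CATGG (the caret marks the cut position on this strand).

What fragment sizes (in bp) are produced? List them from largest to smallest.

44, 34, 30 bp

NcoI sites (CCATGG) start at positions 34, 64.
NcoI cuts after the first base of each site, so after positions 34, 64.
Linear molecule, 2 cuts → 3 fragments:
  1–34 → 34 bp
  35–64 → 30 bp
  65–108 → 44 bp
Sorted largest to smallest: 44, 34, 30 bp.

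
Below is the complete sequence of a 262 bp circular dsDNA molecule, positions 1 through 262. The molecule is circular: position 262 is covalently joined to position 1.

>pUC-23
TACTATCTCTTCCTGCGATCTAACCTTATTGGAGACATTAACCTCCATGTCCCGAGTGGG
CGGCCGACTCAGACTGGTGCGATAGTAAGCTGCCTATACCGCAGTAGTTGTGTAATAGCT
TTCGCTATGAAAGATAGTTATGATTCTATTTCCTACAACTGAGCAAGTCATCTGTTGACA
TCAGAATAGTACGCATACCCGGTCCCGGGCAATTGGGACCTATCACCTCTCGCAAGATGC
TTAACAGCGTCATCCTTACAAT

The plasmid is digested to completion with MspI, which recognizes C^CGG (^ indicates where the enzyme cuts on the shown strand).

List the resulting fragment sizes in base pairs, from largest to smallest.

MspI sites (CCGG) start at positions 199, 205.
MspI cuts after the first base of each site, so after positions 199, 205.
Circular molecule, 2 cuts → 2 fragments:
  200–205 → 6 bp
  206–262 then 1–199 → 57 + 199 = 256 bp
Sorted largest to smallest: 256, 6 bp.

256, 6 bp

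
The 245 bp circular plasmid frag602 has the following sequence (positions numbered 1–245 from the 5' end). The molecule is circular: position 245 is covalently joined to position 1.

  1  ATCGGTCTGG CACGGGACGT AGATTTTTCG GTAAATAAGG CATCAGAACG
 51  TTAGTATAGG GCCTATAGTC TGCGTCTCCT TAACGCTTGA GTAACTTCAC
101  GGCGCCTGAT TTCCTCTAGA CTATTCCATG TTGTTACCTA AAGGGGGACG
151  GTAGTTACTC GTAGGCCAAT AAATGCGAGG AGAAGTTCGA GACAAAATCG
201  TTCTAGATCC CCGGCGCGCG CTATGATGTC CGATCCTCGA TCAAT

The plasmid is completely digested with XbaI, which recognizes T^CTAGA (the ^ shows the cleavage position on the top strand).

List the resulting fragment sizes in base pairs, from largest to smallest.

158, 87 bp

XbaI sites (TCTAGA) start at positions 115, 202.
XbaI cuts after the first base of each site, so after positions 115, 202.
Circular molecule, 2 cuts → 2 fragments:
  116–202 → 87 bp
  203–245 then 1–115 → 43 + 115 = 158 bp
Sorted largest to smallest: 158, 87 bp.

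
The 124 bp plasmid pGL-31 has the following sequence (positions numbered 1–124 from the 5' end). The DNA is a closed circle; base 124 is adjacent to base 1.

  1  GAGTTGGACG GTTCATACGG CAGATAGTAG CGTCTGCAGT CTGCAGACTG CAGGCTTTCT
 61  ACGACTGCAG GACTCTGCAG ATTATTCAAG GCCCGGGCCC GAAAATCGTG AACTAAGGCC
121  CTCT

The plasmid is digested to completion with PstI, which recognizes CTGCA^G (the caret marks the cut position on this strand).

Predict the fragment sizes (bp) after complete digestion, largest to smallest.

PstI sites (CTGCAG) start at positions 34, 41, 48, 65, 75.
PstI cuts after base 5 of each site (before the last base), so after positions 38, 45, 52, 69, 79.
Circular molecule, 5 cuts → 5 fragments:
  39–45 → 7 bp
  46–52 → 7 bp
  53–69 → 17 bp
  70–79 → 10 bp
  80–124 then 1–38 → 45 + 38 = 83 bp
Sorted largest to smallest: 83, 17, 10, 7, 7 bp.

83, 17, 10, 7, 7 bp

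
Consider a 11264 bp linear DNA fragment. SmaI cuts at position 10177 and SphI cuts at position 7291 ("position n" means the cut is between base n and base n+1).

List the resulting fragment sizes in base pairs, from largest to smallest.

Combined cut positions (sorted): 7291, 10177.
Linear molecule, 2 cuts → 3 fragments:
  7291 − 0 = 7291 bp
  10177 − 7291 = 2886 bp
  11264 − 10177 = 1087 bp
Sorted largest to smallest: 7291, 2886, 1087 bp.

7291, 2886, 1087 bp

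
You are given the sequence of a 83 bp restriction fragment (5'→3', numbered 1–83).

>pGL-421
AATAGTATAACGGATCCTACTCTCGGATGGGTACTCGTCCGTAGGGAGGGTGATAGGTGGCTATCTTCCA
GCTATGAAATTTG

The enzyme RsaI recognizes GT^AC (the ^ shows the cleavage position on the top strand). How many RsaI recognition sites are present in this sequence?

GTAC occurs starting at position 31.
RsaI cuts at 1 site.

1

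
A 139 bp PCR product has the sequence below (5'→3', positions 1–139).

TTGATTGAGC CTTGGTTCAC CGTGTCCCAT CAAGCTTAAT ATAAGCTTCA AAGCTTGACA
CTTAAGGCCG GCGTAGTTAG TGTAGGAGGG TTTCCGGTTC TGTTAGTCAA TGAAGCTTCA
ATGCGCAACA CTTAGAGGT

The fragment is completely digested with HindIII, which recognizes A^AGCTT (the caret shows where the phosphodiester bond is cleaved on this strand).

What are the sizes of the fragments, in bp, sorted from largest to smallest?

62, 32, 26, 11, 8 bp

HindIII sites (AAGCTT) start at positions 32, 43, 51, 113.
HindIII cuts after the first base of each site, so after positions 32, 43, 51, 113.
Linear molecule, 4 cuts → 5 fragments:
  1–32 → 32 bp
  33–43 → 11 bp
  44–51 → 8 bp
  52–113 → 62 bp
  114–139 → 26 bp
Sorted largest to smallest: 62, 32, 26, 11, 8 bp.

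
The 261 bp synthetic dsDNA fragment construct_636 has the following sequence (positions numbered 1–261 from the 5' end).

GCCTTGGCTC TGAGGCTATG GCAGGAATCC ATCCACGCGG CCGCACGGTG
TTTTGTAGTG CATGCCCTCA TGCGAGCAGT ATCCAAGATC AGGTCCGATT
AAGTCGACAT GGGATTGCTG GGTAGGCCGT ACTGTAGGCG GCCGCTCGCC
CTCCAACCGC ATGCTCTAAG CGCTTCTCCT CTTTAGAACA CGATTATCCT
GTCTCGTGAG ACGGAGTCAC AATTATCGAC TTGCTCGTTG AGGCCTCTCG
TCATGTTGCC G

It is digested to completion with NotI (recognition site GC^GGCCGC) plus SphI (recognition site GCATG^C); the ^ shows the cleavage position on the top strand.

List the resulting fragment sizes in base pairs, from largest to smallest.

NotI sites (GCGGCCGC) start at positions 37, 138.
NotI cuts after base 2 of each site, so after positions 38, 139.
SphI sites (GCATGC) start at positions 60, 159.
SphI cuts after base 5 of each site (before the last base), so after positions 64, 163.
Combined cut positions: 38, 64, 139, 163.
Linear molecule, 4 cuts → 5 fragments:
  1–38 → 38 bp
  39–64 → 26 bp
  65–139 → 75 bp
  140–163 → 24 bp
  164–261 → 98 bp
Sorted largest to smallest: 98, 75, 38, 26, 24 bp.

98, 75, 38, 26, 24 bp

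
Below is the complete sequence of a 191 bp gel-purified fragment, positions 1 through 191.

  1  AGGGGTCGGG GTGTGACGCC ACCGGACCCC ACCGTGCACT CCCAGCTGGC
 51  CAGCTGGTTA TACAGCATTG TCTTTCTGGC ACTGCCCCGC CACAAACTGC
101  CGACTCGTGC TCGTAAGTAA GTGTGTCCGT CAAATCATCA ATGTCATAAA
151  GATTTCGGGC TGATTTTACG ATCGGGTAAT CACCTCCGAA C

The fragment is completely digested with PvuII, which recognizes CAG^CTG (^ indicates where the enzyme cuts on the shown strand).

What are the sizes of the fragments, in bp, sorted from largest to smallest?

138, 45, 8 bp

PvuII sites (CAGCTG) start at positions 43, 51.
PvuII cuts after base 3 of each site, so after positions 45, 53.
Linear molecule, 2 cuts → 3 fragments:
  1–45 → 45 bp
  46–53 → 8 bp
  54–191 → 138 bp
Sorted largest to smallest: 138, 45, 8 bp.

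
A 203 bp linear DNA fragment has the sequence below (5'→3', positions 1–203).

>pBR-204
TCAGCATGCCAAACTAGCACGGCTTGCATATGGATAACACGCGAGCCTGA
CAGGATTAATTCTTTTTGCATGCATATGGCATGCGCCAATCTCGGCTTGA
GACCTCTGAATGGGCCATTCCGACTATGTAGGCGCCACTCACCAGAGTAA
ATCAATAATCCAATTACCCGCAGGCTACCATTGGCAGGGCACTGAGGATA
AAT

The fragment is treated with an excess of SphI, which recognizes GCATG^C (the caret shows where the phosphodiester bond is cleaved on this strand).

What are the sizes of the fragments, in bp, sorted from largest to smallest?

SphI sites (GCATGC) start at positions 4, 68, 79.
SphI cuts after base 5 of each site (before the last base), so after positions 8, 72, 83.
Linear molecule, 3 cuts → 4 fragments:
  1–8 → 8 bp
  9–72 → 64 bp
  73–83 → 11 bp
  84–203 → 120 bp
Sorted largest to smallest: 120, 64, 11, 8 bp.

120, 64, 11, 8 bp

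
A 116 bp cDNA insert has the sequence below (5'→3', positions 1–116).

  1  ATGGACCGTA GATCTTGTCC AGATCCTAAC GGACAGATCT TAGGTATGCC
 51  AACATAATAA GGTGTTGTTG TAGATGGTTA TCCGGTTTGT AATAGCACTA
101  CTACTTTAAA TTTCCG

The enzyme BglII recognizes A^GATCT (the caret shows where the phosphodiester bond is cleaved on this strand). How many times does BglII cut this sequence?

AGATCT occurs starting at positions 10, 35.
BglII cuts at 2 sites.

2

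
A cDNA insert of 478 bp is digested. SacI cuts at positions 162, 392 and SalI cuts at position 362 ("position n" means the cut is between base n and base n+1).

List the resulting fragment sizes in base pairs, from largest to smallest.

Combined cut positions (sorted): 162, 362, 392.
Linear molecule, 3 cuts → 4 fragments:
  162 − 0 = 162 bp
  362 − 162 = 200 bp
  392 − 362 = 30 bp
  478 − 392 = 86 bp
Sorted largest to smallest: 200, 162, 86, 30 bp.

200, 162, 86, 30 bp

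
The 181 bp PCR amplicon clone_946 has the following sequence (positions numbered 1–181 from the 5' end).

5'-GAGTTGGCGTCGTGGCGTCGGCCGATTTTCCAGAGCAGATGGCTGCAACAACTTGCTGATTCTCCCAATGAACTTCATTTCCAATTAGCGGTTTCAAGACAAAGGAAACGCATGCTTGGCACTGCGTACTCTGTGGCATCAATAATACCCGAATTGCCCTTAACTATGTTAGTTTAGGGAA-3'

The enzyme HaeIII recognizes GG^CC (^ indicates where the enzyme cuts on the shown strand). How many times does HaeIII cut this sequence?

1

GGCC occurs starting at position 20.
HaeIII cuts at 1 site.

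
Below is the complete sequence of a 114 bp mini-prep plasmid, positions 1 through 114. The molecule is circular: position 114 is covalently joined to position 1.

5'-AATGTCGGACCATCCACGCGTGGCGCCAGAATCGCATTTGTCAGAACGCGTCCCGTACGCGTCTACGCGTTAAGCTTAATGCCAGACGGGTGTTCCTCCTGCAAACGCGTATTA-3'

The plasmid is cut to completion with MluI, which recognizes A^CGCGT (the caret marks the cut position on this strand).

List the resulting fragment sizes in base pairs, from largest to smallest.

MluI sites (ACGCGT) start at positions 16, 46, 57, 65, 105.
MluI cuts after the first base of each site, so after positions 16, 46, 57, 65, 105.
Circular molecule, 5 cuts → 5 fragments:
  17–46 → 30 bp
  47–57 → 11 bp
  58–65 → 8 bp
  66–105 → 40 bp
  106–114 then 1–16 → 9 + 16 = 25 bp
Sorted largest to smallest: 40, 30, 25, 11, 8 bp.

40, 30, 25, 11, 8 bp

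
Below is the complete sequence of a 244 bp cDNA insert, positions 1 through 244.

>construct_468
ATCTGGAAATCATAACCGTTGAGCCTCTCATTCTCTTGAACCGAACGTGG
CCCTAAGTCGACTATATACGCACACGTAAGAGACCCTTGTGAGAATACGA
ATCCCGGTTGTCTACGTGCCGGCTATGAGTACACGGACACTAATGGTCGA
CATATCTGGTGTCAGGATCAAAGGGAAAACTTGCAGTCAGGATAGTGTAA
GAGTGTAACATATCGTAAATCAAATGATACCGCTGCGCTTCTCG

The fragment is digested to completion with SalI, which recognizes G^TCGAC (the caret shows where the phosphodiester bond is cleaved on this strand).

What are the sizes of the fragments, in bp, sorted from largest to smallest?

98, 89, 57 bp

SalI sites (GTCGAC) start at positions 57, 146.
SalI cuts after the first base of each site, so after positions 57, 146.
Linear molecule, 2 cuts → 3 fragments:
  1–57 → 57 bp
  58–146 → 89 bp
  147–244 → 98 bp
Sorted largest to smallest: 98, 89, 57 bp.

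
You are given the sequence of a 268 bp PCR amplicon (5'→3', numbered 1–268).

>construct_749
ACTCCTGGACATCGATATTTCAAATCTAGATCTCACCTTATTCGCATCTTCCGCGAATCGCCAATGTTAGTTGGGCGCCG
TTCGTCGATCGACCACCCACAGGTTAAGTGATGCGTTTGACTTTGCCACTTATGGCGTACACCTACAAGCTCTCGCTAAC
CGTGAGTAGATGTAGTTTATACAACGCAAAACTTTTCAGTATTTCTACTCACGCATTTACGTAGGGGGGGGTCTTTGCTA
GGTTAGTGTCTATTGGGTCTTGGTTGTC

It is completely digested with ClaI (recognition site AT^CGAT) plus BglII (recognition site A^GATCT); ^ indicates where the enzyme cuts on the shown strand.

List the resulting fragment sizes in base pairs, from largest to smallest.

240, 16, 12 bp

The ClaI site (ATCGAT) starts at position 11.
ClaI cuts after base 2 of each site, so after position 12.
The BglII site (AGATCT) starts at position 28.
BglII cuts after the first base of each site, so after position 28.
Combined cut positions: 12, 28.
Linear molecule, 2 cuts → 3 fragments:
  1–12 → 12 bp
  13–28 → 16 bp
  29–268 → 240 bp
Sorted largest to smallest: 240, 16, 12 bp.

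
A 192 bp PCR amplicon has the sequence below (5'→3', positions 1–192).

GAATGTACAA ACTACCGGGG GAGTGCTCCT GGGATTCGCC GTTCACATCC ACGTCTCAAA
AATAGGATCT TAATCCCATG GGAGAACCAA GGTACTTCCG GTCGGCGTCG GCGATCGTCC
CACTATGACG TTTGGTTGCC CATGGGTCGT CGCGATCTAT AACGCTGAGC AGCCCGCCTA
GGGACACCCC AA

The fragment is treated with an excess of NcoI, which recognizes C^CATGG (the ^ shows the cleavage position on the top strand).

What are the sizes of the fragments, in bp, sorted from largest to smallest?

76, 64, 52 bp

NcoI sites (CCATGG) start at positions 76, 140.
NcoI cuts after the first base of each site, so after positions 76, 140.
Linear molecule, 2 cuts → 3 fragments:
  1–76 → 76 bp
  77–140 → 64 bp
  141–192 → 52 bp
Sorted largest to smallest: 76, 64, 52 bp.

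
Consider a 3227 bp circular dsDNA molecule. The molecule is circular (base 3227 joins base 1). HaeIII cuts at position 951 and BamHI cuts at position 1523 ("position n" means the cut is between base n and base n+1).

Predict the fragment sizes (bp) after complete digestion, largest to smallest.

2655, 572 bp

Combined cut positions (sorted): 951, 1523.
Circular molecule, 2 cuts → 2 fragments:
  1523 − 951 = 572 bp
  wrap: 3227 − 1523 + 951 = 2655 bp
Sorted largest to smallest: 2655, 572 bp.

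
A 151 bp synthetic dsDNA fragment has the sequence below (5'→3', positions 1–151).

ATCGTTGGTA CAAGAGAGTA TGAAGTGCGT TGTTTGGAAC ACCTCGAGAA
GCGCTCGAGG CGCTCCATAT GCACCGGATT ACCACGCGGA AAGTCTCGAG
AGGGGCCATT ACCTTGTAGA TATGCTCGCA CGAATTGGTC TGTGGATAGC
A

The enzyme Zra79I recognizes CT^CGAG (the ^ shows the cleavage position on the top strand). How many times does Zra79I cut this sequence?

3

CTCGAG occurs starting at positions 43, 54, 95.
Zra79I cuts at 3 sites.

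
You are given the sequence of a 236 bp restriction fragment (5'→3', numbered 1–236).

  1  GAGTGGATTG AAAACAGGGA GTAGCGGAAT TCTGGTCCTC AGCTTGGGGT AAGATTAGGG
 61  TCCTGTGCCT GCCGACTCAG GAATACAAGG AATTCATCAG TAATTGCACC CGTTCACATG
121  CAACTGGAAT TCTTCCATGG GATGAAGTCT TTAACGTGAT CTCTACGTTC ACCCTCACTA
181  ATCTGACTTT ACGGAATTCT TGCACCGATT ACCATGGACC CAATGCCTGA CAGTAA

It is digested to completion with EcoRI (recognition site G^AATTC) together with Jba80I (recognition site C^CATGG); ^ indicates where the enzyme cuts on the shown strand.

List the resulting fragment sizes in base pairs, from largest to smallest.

EcoRI sites (GAATTC) start at positions 27, 90, 127, 194.
EcoRI cuts after the first base of each site, so after positions 27, 90, 127, 194.
Jba80I sites (CCATGG) start at positions 135, 212.
Jba80I cuts after the first base of each site, so after positions 135, 212.
Combined cut positions: 27, 90, 127, 135, 194, 212.
Linear molecule, 6 cuts → 7 fragments:
  1–27 → 27 bp
  28–90 → 63 bp
  91–127 → 37 bp
  128–135 → 8 bp
  136–194 → 59 bp
  195–212 → 18 bp
  213–236 → 24 bp
Sorted largest to smallest: 63, 59, 37, 27, 24, 18, 8 bp.

63, 59, 37, 27, 24, 18, 8 bp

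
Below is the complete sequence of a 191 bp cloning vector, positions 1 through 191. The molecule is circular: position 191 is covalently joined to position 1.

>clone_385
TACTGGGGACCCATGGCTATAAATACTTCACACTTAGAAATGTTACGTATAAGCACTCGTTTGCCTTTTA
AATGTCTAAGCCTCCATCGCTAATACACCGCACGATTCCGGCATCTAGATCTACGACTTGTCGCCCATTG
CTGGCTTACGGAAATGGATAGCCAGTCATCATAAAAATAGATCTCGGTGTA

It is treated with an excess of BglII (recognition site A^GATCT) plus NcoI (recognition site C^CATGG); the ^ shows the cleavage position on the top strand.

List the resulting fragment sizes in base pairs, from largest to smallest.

BglII sites (AGATCT) start at positions 117, 179.
BglII cuts after the first base of each site, so after positions 117, 179.
The NcoI site (CCATGG) starts at position 11.
NcoI cuts after the first base of each site, so after position 11.
Combined cut positions: 11, 117, 179.
Circular molecule, 3 cuts → 3 fragments:
  12–117 → 106 bp
  118–179 → 62 bp
  180–191 then 1–11 → 12 + 11 = 23 bp
Sorted largest to smallest: 106, 62, 23 bp.

106, 62, 23 bp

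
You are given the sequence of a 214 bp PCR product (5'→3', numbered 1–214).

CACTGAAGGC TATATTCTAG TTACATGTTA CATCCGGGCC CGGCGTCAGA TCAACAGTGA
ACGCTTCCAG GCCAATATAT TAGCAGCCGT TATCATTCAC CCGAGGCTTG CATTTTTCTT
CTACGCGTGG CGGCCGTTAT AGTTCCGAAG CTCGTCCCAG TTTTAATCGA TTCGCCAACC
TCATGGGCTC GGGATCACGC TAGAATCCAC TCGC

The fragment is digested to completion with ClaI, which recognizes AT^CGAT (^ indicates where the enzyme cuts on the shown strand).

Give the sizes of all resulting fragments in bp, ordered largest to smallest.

The ClaI site (ATCGAT) starts at position 166.
ClaI cuts after base 2 of each site, so after position 167.
Linear molecule, 1 cut → 2 fragments:
  1–167 → 167 bp
  168–214 → 47 bp
Sorted largest to smallest: 167, 47 bp.

167, 47 bp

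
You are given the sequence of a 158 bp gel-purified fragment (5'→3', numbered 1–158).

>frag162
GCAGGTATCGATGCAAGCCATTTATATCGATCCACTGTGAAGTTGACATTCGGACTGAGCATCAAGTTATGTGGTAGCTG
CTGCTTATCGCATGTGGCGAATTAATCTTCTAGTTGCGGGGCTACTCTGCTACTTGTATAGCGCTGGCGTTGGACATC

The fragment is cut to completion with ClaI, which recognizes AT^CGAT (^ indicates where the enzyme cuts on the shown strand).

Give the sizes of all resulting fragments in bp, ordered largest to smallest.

131, 19, 8 bp

ClaI sites (ATCGAT) start at positions 7, 26.
ClaI cuts after base 2 of each site, so after positions 8, 27.
Linear molecule, 2 cuts → 3 fragments:
  1–8 → 8 bp
  9–27 → 19 bp
  28–158 → 131 bp
Sorted largest to smallest: 131, 19, 8 bp.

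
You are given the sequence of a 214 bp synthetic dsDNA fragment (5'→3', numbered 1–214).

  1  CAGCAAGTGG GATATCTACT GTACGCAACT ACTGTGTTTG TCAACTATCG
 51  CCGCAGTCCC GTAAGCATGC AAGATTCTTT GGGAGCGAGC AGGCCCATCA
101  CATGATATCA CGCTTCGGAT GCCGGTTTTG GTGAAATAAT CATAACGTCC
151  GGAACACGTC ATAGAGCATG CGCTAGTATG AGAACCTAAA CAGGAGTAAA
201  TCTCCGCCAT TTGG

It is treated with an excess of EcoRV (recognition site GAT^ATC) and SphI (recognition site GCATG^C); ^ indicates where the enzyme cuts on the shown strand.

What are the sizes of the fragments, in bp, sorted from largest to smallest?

64, 56, 44, 37, 13 bp

EcoRV sites (GATATC) start at positions 11, 104.
EcoRV cuts after base 3 of each site, so after positions 13, 106.
SphI sites (GCATGC) start at positions 65, 166.
SphI cuts after base 5 of each site (before the last base), so after positions 69, 170.
Combined cut positions: 13, 69, 106, 170.
Linear molecule, 4 cuts → 5 fragments:
  1–13 → 13 bp
  14–69 → 56 bp
  70–106 → 37 bp
  107–170 → 64 bp
  171–214 → 44 bp
Sorted largest to smallest: 64, 56, 44, 37, 13 bp.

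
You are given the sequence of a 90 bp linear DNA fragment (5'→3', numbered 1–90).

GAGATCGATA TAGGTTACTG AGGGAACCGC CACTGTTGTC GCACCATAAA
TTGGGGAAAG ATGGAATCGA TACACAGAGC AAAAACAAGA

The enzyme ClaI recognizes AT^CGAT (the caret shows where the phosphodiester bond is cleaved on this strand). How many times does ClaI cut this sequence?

ATCGAT occurs starting at positions 4, 66.
ClaI cuts at 2 sites.

2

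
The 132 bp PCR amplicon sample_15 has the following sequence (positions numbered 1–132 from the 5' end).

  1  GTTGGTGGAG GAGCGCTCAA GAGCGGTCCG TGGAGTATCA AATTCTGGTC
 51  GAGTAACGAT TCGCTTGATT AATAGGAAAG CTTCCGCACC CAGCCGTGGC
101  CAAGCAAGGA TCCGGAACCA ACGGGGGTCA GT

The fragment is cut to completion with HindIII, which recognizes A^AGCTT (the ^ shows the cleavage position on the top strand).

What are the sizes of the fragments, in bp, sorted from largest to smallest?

78, 54 bp

The HindIII site (AAGCTT) starts at position 78.
HindIII cuts after the first base of each site, so after position 78.
Linear molecule, 1 cut → 2 fragments:
  1–78 → 78 bp
  79–132 → 54 bp
Sorted largest to smallest: 78, 54 bp.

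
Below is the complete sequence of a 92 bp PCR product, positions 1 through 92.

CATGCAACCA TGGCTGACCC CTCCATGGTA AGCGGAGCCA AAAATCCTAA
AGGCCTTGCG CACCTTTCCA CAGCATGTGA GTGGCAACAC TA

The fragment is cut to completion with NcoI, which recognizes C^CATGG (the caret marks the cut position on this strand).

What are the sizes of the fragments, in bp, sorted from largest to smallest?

69, 15, 8 bp

NcoI sites (CCATGG) start at positions 8, 23.
NcoI cuts after the first base of each site, so after positions 8, 23.
Linear molecule, 2 cuts → 3 fragments:
  1–8 → 8 bp
  9–23 → 15 bp
  24–92 → 69 bp
Sorted largest to smallest: 69, 15, 8 bp.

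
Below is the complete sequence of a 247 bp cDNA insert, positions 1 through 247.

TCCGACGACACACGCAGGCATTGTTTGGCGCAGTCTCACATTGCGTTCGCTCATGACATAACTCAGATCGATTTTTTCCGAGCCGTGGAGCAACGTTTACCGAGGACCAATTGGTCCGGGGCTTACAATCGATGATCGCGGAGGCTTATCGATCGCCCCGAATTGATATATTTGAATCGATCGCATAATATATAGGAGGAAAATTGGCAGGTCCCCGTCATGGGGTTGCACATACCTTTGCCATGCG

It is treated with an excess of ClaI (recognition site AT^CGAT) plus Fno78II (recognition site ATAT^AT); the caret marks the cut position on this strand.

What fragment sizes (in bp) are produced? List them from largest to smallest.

68, 61, 56, 20, 20, 14, 8 bp

ClaI sites (ATCGAT) start at positions 67, 128, 148, 176.
ClaI cuts after base 2 of each site, so after positions 68, 129, 149, 177.
Fno78II sites (ATATAT) start at positions 166, 188.
Fno78II cuts after base 4 of each site, so after positions 169, 191.
Combined cut positions: 68, 129, 149, 169, 177, 191.
Linear molecule, 6 cuts → 7 fragments:
  1–68 → 68 bp
  69–129 → 61 bp
  130–149 → 20 bp
  150–169 → 20 bp
  170–177 → 8 bp
  178–191 → 14 bp
  192–247 → 56 bp
Sorted largest to smallest: 68, 61, 56, 20, 20, 14, 8 bp.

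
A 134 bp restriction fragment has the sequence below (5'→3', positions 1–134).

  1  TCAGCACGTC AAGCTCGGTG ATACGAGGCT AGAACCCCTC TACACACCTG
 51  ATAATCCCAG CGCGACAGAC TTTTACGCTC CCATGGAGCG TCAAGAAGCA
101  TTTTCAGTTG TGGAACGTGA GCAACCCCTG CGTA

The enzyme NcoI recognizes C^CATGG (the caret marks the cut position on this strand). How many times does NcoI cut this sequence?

CCATGG occurs starting at position 81.
NcoI cuts at 1 site.

1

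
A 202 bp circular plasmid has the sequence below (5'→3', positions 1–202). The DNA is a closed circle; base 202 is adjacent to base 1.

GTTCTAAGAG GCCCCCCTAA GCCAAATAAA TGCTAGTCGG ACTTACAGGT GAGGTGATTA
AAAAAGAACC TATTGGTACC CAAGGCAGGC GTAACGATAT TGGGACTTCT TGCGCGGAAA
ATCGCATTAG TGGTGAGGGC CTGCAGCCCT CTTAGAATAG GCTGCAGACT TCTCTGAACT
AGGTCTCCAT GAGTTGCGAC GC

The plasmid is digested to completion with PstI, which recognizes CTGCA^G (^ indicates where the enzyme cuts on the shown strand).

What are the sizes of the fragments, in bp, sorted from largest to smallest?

181, 21 bp

PstI sites (CTGCAG) start at positions 141, 162.
PstI cuts after base 5 of each site (before the last base), so after positions 145, 166.
Circular molecule, 2 cuts → 2 fragments:
  146–166 → 21 bp
  167–202 then 1–145 → 36 + 145 = 181 bp
Sorted largest to smallest: 181, 21 bp.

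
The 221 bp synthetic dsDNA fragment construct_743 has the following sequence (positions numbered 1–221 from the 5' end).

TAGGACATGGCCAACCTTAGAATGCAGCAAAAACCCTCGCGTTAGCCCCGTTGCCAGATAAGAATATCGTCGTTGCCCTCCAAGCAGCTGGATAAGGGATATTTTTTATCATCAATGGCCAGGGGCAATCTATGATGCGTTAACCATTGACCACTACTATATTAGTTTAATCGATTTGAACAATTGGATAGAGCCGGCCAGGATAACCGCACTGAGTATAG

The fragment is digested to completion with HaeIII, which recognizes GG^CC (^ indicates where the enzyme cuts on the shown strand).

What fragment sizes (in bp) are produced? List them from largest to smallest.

108, 79, 24, 10 bp

HaeIII sites (GGCC) start at positions 9, 117, 196.
HaeIII cuts after base 2 of each site, so after positions 10, 118, 197.
Linear molecule, 3 cuts → 4 fragments:
  1–10 → 10 bp
  11–118 → 108 bp
  119–197 → 79 bp
  198–221 → 24 bp
Sorted largest to smallest: 108, 79, 24, 10 bp.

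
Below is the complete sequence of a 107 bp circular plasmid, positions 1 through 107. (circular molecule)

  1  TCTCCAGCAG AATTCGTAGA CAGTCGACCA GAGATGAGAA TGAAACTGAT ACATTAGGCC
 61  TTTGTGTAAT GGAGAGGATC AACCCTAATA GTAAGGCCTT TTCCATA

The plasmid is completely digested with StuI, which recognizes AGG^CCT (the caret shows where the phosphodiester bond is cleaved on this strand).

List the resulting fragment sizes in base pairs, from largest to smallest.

69, 38 bp

StuI sites (AGGCCT) start at positions 56, 94.
StuI cuts after base 3 of each site, so after positions 58, 96.
Circular molecule, 2 cuts → 2 fragments:
  59–96 → 38 bp
  97–107 then 1–58 → 11 + 58 = 69 bp
Sorted largest to smallest: 69, 38 bp.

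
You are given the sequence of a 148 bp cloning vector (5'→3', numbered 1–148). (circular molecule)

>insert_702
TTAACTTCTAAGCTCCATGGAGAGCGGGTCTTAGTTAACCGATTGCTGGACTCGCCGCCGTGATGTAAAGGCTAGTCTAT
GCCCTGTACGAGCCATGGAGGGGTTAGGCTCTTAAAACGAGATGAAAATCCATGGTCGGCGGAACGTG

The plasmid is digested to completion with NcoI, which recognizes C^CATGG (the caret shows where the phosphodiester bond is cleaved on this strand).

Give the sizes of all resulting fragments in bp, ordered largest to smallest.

78, 37, 33 bp

NcoI sites (CCATGG) start at positions 15, 93, 130.
NcoI cuts after the first base of each site, so after positions 15, 93, 130.
Circular molecule, 3 cuts → 3 fragments:
  16–93 → 78 bp
  94–130 → 37 bp
  131–148 then 1–15 → 18 + 15 = 33 bp
Sorted largest to smallest: 78, 37, 33 bp.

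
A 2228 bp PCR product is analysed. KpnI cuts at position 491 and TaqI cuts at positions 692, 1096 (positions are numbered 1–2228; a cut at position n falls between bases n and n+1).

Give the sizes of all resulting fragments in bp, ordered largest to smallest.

Combined cut positions (sorted): 491, 692, 1096.
Linear molecule, 3 cuts → 4 fragments:
  491 − 0 = 491 bp
  692 − 491 = 201 bp
  1096 − 692 = 404 bp
  2228 − 1096 = 1132 bp
Sorted largest to smallest: 1132, 491, 404, 201 bp.

1132, 491, 404, 201 bp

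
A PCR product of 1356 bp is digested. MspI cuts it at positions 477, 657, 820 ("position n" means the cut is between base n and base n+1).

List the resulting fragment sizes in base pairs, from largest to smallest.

Linear molecule, 3 cuts → 4 fragments:
  477 − 0 = 477 bp
  657 − 477 = 180 bp
  820 − 657 = 163 bp
  1356 − 820 = 536 bp
Sorted largest to smallest: 536, 477, 180, 163 bp.

536, 477, 180, 163 bp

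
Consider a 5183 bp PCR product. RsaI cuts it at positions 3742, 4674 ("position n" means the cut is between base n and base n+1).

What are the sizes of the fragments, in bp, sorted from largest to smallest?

3742, 932, 509 bp

Linear molecule, 2 cuts → 3 fragments:
  3742 − 0 = 3742 bp
  4674 − 3742 = 932 bp
  5183 − 4674 = 509 bp
Sorted largest to smallest: 3742, 932, 509 bp.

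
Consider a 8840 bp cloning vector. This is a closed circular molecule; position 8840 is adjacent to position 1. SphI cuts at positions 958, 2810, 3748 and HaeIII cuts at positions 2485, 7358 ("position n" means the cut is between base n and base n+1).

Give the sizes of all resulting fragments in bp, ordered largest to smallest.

Combined cut positions (sorted): 958, 2485, 2810, 3748, 7358.
Circular molecule, 5 cuts → 5 fragments:
  2485 − 958 = 1527 bp
  2810 − 2485 = 325 bp
  3748 − 2810 = 938 bp
  7358 − 3748 = 3610 bp
  wrap: 8840 − 7358 + 958 = 2440 bp
Sorted largest to smallest: 3610, 2440, 1527, 938, 325 bp.

3610, 2440, 1527, 938, 325 bp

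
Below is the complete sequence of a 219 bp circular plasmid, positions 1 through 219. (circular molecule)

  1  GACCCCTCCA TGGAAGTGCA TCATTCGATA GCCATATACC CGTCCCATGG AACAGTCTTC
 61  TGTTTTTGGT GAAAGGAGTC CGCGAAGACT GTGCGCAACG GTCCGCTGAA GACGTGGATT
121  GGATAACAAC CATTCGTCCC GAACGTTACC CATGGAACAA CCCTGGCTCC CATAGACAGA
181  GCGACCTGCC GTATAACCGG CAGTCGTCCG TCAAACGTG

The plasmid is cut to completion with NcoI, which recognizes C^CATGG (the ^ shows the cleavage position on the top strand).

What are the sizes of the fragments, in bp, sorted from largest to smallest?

NcoI sites (CCATGG) start at positions 8, 45, 150.
NcoI cuts after the first base of each site, so after positions 8, 45, 150.
Circular molecule, 3 cuts → 3 fragments:
  9–45 → 37 bp
  46–150 → 105 bp
  151–219 then 1–8 → 69 + 8 = 77 bp
Sorted largest to smallest: 105, 77, 37 bp.

105, 77, 37 bp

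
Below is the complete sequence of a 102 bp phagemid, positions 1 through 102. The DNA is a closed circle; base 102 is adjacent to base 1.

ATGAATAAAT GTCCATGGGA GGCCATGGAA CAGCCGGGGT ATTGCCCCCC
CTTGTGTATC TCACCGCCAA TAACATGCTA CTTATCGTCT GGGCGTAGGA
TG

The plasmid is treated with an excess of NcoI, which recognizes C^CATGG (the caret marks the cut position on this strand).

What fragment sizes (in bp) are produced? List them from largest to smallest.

NcoI sites (CCATGG) start at positions 13, 23.
NcoI cuts after the first base of each site, so after positions 13, 23.
Circular molecule, 2 cuts → 2 fragments:
  14–23 → 10 bp
  24–102 then 1–13 → 79 + 13 = 92 bp
Sorted largest to smallest: 92, 10 bp.

92, 10 bp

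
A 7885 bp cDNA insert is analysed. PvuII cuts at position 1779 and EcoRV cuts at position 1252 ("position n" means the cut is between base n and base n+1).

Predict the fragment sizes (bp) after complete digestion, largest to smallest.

6106, 1252, 527 bp

Combined cut positions (sorted): 1252, 1779.
Linear molecule, 2 cuts → 3 fragments:
  1252 − 0 = 1252 bp
  1779 − 1252 = 527 bp
  7885 − 1779 = 6106 bp
Sorted largest to smallest: 6106, 1252, 527 bp.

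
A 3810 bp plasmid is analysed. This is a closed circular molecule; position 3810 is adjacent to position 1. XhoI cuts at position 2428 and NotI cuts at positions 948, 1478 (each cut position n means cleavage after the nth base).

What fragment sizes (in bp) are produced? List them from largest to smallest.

2330, 950, 530 bp

Combined cut positions (sorted): 948, 1478, 2428.
Circular molecule, 3 cuts → 3 fragments:
  1478 − 948 = 530 bp
  2428 − 1478 = 950 bp
  wrap: 3810 − 2428 + 948 = 2330 bp
Sorted largest to smallest: 2330, 950, 530 bp.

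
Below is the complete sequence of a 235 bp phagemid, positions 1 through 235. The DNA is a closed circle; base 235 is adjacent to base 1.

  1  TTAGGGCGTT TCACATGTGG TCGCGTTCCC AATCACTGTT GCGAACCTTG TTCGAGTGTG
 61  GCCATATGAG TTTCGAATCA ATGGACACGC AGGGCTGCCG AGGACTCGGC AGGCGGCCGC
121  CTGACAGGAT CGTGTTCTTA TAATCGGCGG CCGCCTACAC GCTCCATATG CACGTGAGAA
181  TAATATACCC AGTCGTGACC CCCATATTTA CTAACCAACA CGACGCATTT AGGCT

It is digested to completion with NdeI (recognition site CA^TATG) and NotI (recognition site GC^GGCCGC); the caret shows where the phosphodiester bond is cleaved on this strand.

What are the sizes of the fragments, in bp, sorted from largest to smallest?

NdeI sites (CATATG) start at positions 63, 165.
NdeI cuts after base 2 of each site, so after positions 64, 166.
NotI sites (GCGGCCGC) start at positions 113, 147.
NotI cuts after base 2 of each site, so after positions 114, 148.
Combined cut positions: 64, 114, 148, 166.
Circular molecule, 4 cuts → 4 fragments:
  65–114 → 50 bp
  115–148 → 34 bp
  149–166 → 18 bp
  167–235 then 1–64 → 69 + 64 = 133 bp
Sorted largest to smallest: 133, 50, 34, 18 bp.

133, 50, 34, 18 bp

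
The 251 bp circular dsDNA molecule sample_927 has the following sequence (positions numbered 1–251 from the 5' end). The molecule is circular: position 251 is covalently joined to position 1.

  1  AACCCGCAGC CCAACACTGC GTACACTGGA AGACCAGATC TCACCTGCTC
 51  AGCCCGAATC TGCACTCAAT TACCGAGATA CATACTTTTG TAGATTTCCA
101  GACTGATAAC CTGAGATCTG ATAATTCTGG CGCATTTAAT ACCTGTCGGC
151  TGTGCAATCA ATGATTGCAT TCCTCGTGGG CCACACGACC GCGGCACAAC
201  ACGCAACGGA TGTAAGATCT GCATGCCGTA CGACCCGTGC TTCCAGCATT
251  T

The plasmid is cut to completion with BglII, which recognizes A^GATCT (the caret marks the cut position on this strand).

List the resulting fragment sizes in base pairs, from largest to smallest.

101, 78, 72 bp

BglII sites (AGATCT) start at positions 36, 114, 215.
BglII cuts after the first base of each site, so after positions 36, 114, 215.
Circular molecule, 3 cuts → 3 fragments:
  37–114 → 78 bp
  115–215 → 101 bp
  216–251 then 1–36 → 36 + 36 = 72 bp
Sorted largest to smallest: 101, 78, 72 bp.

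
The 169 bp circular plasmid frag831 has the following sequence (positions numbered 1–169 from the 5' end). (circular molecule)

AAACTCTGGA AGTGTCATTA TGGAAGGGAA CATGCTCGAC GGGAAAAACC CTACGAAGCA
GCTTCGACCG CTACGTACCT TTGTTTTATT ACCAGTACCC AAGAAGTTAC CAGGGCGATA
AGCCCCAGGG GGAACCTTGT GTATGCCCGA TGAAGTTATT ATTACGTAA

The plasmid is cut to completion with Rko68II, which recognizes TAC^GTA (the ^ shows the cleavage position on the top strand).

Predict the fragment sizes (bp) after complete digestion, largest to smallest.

Rko68II sites (TACGTA) start at positions 72, 163.
Rko68II cuts after base 3 of each site, so after positions 74, 165.
Circular molecule, 2 cuts → 2 fragments:
  75–165 → 91 bp
  166–169 then 1–74 → 4 + 74 = 78 bp
Sorted largest to smallest: 91, 78 bp.

91, 78 bp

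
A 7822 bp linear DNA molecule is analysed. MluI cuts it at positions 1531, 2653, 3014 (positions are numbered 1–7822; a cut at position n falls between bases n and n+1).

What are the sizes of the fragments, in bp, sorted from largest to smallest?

4808, 1531, 1122, 361 bp

Linear molecule, 3 cuts → 4 fragments:
  1531 − 0 = 1531 bp
  2653 − 1531 = 1122 bp
  3014 − 2653 = 361 bp
  7822 − 3014 = 4808 bp
Sorted largest to smallest: 4808, 1531, 1122, 361 bp.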